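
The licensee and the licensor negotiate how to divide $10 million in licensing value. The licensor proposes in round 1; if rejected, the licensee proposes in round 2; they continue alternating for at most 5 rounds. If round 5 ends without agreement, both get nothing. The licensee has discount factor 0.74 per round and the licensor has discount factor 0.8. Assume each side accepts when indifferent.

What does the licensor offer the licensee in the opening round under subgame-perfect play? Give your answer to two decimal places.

Solve by backward induction from round 5.
Round 5 (the licensor proposes): the licensee will accept anything ≥ 0, so the licensor offers 0 and keeps 10.
Round 4 (the licensee proposes): the licensor can get 10 next round, worth 0.8 × 10 = 8 now. The licensee offers 8 and keeps 10 − 8 = 2.
Round 3 (the licensor proposes): the licensee can get 2 next round, worth 0.74 × 2 = 1.48 now, so the licensor offers 1.48, keeping 8.52.
Round 2 (the licensee proposes): the licensor can get 8.52 next round, worth 0.8 × 8.52 = 6.816 now; the licensee offers that and keeps 3.184.
Round 1 (the licensor proposes): the licensee can get 3.184 next round, worth 0.74 × 3.184 = 2.35616 now. The licensor offers 2.35616 and keeps 10 − 2.35616 = 7.64384.

2.36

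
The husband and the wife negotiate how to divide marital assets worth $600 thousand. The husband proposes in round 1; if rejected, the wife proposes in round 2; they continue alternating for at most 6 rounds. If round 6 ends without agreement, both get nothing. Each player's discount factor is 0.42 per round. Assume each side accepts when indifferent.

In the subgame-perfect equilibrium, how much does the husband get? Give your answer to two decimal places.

420.22

By backward induction:
Round 6 (the wife proposes): the husband will accept anything ≥ 0, so the wife offers 0 and keeps 600.
Round 5 (the husband proposes): the wife can get 600 next round, worth 0.42 × 600 = 252 now, so the husband offers 252, keeping 348.
Round 4 (the wife proposes): the husband can get 348 next round, worth 0.42 × 348 = 146.16 now, so the wife offers 146.16, keeping 453.84.
Round 3 (the husband proposes): the wife can get 453.84 next round, worth 0.42 × 453.84 = 190.6128 now. The husband offers 190.6128 and keeps 600 − 190.6128 = 409.3872.
Round 2 (the wife proposes): the husband can get 409.3872 next round, worth 0.42 × 409.3872 = 171.942624 now, so the wife offers 171.942624, keeping 428.057376.
Round 1 (the husband proposes): the wife can get 428.057376 next round, worth 0.42 × 428.057376 = 179.78409792 now; the husband offers that and keeps 420.21590208.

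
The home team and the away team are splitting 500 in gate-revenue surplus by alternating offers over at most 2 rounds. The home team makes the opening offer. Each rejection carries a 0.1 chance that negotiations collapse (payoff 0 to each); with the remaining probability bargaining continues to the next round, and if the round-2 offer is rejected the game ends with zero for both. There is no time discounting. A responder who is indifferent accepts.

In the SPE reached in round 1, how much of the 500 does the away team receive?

450

Round 2 (the away team proposes): rejection yields 0 for the home team; the away team offers 0 and keeps 500.
Round 1 (the home team proposes): rejecting gives the away team an expected 0.9 × 500 = 450, so the home team offers 450, keeping 50.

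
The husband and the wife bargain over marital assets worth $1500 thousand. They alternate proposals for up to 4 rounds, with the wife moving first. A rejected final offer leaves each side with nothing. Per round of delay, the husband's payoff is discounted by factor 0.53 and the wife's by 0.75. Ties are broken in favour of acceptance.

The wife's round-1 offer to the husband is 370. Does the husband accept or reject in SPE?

Work out the husband's continuation value if the offer is rejected.
Round 4 (the husband proposes): the wife will accept anything ≥ 0, so the husband offers 0 and keeps 1500.
Round 3 (the wife proposes): the husband can get 1500 next round, worth 0.53 × 1500 = 795 now; the wife offers that and keeps 705.
Round 2 (the husband proposes): the wife can get 705 next round, worth 0.75 × 705 = 528.75 now. The husband offers 528.75 and keeps 1500 − 528.75 = 971.25.
So by rejecting in round 1, the husband gets 971.25 next round, worth 0.53 × 971.25 = 514.7625 now.
Offer 370 < 514.7625, so the husband rejects.

Reject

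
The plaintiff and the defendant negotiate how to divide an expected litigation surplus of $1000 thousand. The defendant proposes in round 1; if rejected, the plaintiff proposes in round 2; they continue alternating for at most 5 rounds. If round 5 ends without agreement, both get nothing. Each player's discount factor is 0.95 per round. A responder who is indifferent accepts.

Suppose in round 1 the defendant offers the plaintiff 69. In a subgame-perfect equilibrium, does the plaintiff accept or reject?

Round 5 (the defendant proposes): the plaintiff will accept anything ≥ 0, so the defendant offers 0 and keeps 1000.
Round 4 (the plaintiff proposes): the defendant can get 1000 next round, worth 0.95 × 1000 = 950 now, so the plaintiff offers 950, keeping 50.
Round 3 (the defendant proposes): the plaintiff can get 50 next round, worth 0.95 × 50 = 47.5 now; the defendant offers that and keeps 952.5.
Round 2 (the plaintiff proposes): the defendant can get 952.5 next round, worth 0.95 × 952.5 = 904.875 now; the plaintiff offers that and keeps 95.125.
So by rejecting in round 1, the plaintiff gets 95.125 next round, worth 0.95 × 95.125 = 90.36875 now.
Offer 69 < 90.36875, so the plaintiff rejects.

Reject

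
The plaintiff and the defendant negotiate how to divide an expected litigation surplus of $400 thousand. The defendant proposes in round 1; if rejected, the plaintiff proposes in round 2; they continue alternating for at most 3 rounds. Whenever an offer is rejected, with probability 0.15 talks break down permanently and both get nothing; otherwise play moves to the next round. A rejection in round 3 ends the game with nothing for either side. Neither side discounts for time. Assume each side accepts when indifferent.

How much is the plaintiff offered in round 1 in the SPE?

51

Round 3 (the defendant proposes): the plaintiff will accept anything ≥ 0, so the defendant offers 0 and keeps 400.
Round 2 (the plaintiff proposes): rejecting gives the defendant an expected 0.85 × 400 = 340. The plaintiff offers 340 and keeps 400 − 340 = 60.
Round 1 (the defendant proposes): rejecting gives the plaintiff an expected 0.85 × 60 = 51, so the defendant offers 51, keeping 349.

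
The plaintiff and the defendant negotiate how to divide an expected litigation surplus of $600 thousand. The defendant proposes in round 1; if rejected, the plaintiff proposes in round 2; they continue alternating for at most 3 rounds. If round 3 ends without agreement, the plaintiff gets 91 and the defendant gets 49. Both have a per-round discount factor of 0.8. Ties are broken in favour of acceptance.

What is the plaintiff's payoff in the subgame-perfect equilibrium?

Round 3 (the defendant proposes): the plaintiff gets 91 if talks fail, so the defendant offers 91 and keeps 509.
Round 2 (the plaintiff proposes): the defendant can get 509 next round, worth 0.8 × 509 = 407.2 now, so the plaintiff offers 407.2, keeping 192.8.
Round 1 (the defendant proposes): the plaintiff can get 192.8 next round, worth 0.8 × 192.8 = 154.24 now; the defendant offers that and keeps 445.76.

154.24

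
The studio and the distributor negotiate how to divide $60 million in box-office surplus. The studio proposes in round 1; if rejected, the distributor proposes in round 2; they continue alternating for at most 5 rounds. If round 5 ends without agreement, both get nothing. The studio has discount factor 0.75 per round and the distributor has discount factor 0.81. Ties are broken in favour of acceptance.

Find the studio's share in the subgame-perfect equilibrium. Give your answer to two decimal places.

40.47

Work backward from the last round.
Round 5 (the studio proposes): rejection yields 0 for the distributor; the studio offers 0 and keeps 60.
Round 4 (the distributor proposes): the studio can get 60 next round, worth 0.75 × 60 = 45 now, so the distributor offers 45, keeping 15.
Round 3 (the studio proposes): the distributor can get 15 next round, worth 0.81 × 15 = 12.15 now. The studio offers 12.15 and keeps 60 − 12.15 = 47.85.
Round 2 (the distributor proposes): the studio can get 47.85 next round, worth 0.75 × 47.85 = 35.8875 now. The distributor offers 35.8875 and keeps 60 − 35.8875 = 24.1125.
Round 1 (the studio proposes): the distributor can get 24.1125 next round, worth 0.81 × 24.1125 = 19.531125 now. The studio offers 19.531125 and keeps 60 − 19.531125 = 40.468875.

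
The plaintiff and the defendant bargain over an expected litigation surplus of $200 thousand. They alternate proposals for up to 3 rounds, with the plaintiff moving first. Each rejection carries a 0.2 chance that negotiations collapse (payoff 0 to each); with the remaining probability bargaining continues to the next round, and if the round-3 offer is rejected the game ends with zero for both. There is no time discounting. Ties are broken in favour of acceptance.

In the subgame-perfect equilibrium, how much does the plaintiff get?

Round 3 (the plaintiff proposes): the defendant will accept anything ≥ 0, so the plaintiff offers 0 and keeps 200.
Round 2 (the defendant proposes): rejecting gives the plaintiff an expected 0.8 × 200 = 160, so the defendant offers 160, keeping 40.
Round 1 (the plaintiff proposes): rejecting gives the defendant an expected 0.8 × 40 = 32; the plaintiff offers that and keeps 168.

168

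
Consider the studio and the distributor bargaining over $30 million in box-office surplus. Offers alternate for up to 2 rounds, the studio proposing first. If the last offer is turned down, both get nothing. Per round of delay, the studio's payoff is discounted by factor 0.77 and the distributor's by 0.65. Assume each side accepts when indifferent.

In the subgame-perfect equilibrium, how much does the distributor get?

19.5

Work backward from the last round.
Round 2 (the distributor proposes): the studio will accept anything ≥ 0, so the distributor offers 0 and keeps 30.
Round 1 (the studio proposes): the distributor can get 30 next round, worth 0.65 × 30 = 19.5 now; the studio offers that and keeps 10.5.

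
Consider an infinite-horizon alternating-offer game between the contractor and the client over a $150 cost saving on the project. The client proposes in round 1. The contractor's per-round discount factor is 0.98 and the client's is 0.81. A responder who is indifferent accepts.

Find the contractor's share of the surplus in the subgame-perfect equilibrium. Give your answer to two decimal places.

135.45

In a stationary SPE each proposer offers the other exactly their discounted continuation value.
If the client keeps x when proposing and the contractor keeps y when proposing, then x = 150 − 0.98y and y = 150 − 0.81x.
Solving: x = 150(1 − 0.98) / (1 − 0.81·0.98) = 3 / 0.2062 ≈ 14.5490.
The contractor gets 150 − 14.5490 ≈ 135.4510.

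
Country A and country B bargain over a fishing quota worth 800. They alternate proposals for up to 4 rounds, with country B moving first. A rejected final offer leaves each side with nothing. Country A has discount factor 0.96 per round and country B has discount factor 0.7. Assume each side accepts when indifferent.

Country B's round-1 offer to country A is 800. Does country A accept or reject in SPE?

Round 4 (country A proposes): country B will accept anything ≥ 0, so country A offers 0 and keeps 800.
Round 3 (country B proposes): country A can get 800 next round, worth 0.96 × 800 = 768 now, so country B offers 768, keeping 32.
Round 2 (country A proposes): country B can get 32 next round, worth 0.7 × 32 = 22.4 now, so country A offers 22.4, keeping 777.6.
So by rejecting in round 1, country A gets 777.6 next round, worth 0.96 × 777.6 = 746.496 now.
Offer 800 ≥ 746.496, so country A accepts.

Accept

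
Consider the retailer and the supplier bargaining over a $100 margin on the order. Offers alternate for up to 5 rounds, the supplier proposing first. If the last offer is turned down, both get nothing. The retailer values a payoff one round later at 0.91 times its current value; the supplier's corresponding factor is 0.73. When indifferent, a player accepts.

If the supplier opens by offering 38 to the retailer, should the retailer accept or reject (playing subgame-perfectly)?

Round 5 (the supplier proposes): the retailer will accept anything ≥ 0, so the supplier offers 0 and keeps 100.
Round 4 (the retailer proposes): the supplier can get 100 next round, worth 0.73 × 100 = 73 now, so the retailer offers 73, keeping 27.
Round 3 (the supplier proposes): the retailer can get 27 next round, worth 0.91 × 27 = 24.57 now, so the supplier offers 24.57, keeping 75.43.
Round 2 (the retailer proposes): the supplier can get 75.43 next round, worth 0.73 × 75.43 = 55.0639 now; the retailer offers that and keeps 44.9361.
So by rejecting in round 1, the retailer gets 44.9361 next round, worth 0.91 × 44.9361 = 40.891851 now.
Offer 38 < 40.891851, so the retailer rejects.

Reject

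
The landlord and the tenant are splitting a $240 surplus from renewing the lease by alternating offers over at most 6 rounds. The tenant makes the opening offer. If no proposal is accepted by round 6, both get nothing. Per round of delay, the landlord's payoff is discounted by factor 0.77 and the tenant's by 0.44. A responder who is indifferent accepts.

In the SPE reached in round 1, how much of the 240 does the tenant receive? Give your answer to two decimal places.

Round 6 (the landlord proposes): rejection yields 0 for the tenant; the landlord offers 0 and keeps 240.
Round 5 (the tenant proposes): the landlord can get 240 next round, worth 0.77 × 240 = 184.8 now, so the tenant offers 184.8, keeping 55.2.
Round 4 (the landlord proposes): the tenant can get 55.2 next round, worth 0.44 × 55.2 = 24.288 now. The landlord offers 24.288 and keeps 240 − 24.288 = 215.712.
Round 3 (the tenant proposes): the landlord can get 215.712 next round, worth 0.77 × 215.712 = 166.09824 now. The tenant offers 166.09824 and keeps 240 − 166.09824 = 73.90176.
Round 2 (the landlord proposes): the tenant can get 73.90176 next round, worth 0.44 × 73.90176 = 32.5167744 now. The landlord offers 32.5167744 and keeps 240 − 32.5167744 = 207.4832256.
Round 1 (the tenant proposes): the landlord can get 207.4832256 next round, worth 0.77 × 207.4832256 = 159.762083712 now. The tenant offers 159.762083712 and keeps 240 − 159.762083712 = 80.237916288.

80.24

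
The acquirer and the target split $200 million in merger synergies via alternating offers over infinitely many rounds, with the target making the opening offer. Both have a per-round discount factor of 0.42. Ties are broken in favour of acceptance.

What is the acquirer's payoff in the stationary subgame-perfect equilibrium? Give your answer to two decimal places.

In a stationary SPE each proposer offers the other exactly their discounted continuation value.
If the target keeps x when proposing and the acquirer keeps y when proposing, then x = 200 − 0.42y and y = 200 − 0.42x.
Solving: x = 200(1 − 0.42) / (1 − 0.42·0.42) = 116 / 0.8236 ≈ 140.8451.
The acquirer gets 200 − 140.8451 ≈ 59.1549.

59.15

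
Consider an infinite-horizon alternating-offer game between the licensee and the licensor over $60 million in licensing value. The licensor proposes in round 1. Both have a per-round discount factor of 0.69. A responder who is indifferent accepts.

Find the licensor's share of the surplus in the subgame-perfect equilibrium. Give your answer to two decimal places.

In a stationary SPE each proposer offers the other exactly their discounted continuation value.
If the licensor keeps x when proposing and the licensee keeps y when proposing, then x = 60 − 0.69y and y = 60 − 0.69x.
Solving: x = 60(1 − 0.69) / (1 − 0.69·0.69) = 18.6 / 0.5239 ≈ 35.5030.
The licensee gets 60 − 35.5030 ≈ 24.4970.

35.50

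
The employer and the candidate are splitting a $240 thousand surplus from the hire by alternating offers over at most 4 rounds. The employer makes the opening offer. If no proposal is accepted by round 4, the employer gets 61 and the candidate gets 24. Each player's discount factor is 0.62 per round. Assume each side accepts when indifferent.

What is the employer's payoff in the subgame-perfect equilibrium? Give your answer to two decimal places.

Round 4 (the candidate proposes): the employer gets 61 if talks fail, so the candidate offers 61 and keeps 179.
Round 3 (the employer proposes): the candidate can get 179 next round, worth 0.62 × 179 = 110.98 now. The employer offers 110.98 and keeps 240 − 110.98 = 129.02.
Round 2 (the candidate proposes): the employer can get 129.02 next round, worth 0.62 × 129.02 = 79.9924 now; the candidate offers that and keeps 160.0076.
Round 1 (the employer proposes): the candidate can get 160.0076 next round, worth 0.62 × 160.0076 = 99.204712 now, so the employer offers 99.204712, keeping 140.795288.

140.80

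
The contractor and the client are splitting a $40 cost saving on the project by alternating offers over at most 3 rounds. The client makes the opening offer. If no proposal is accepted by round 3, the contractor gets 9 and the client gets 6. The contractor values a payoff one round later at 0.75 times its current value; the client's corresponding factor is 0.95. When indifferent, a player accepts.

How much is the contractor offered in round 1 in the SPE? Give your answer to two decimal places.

Round 3 (the client proposes): the contractor gets 9 if talks fail, so the client offers 9 and keeps 31.
Round 2 (the contractor proposes): the client can get 31 next round, worth 0.95 × 31 = 29.45 now; the contractor offers that and keeps 10.55.
Round 1 (the client proposes): the contractor can get 10.55 next round, worth 0.75 × 10.55 = 7.9125 now, so the client offers 7.9125, keeping 32.0875.

7.91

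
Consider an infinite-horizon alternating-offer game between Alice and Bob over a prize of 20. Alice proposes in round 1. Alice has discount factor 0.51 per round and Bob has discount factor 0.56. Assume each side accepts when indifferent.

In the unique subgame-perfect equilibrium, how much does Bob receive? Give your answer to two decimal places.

7.68

Let x be Alice's share when Alice proposes and y be Bob's share when Bob proposes.
Bob accepts iff offered ≥ 0.56·y, so x = 20 − 0.56y. Symmetrically y = 20 − 0.51x.
Substituting: x = 20 − 0.56(20 − 0.51x), giving x(1 − 0.51·0.56) = 20(1 − 0.56).
So x = 20 × 0.44 / 0.7144 ≈ 12.3180, and Bob receives 20 − x ≈ 7.6820.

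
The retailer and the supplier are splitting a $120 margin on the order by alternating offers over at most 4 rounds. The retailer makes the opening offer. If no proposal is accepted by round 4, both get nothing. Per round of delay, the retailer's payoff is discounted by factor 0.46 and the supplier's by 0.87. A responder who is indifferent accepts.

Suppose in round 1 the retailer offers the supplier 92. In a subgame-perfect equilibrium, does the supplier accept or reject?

Reject

Work out the supplier's continuation value if the offer is rejected.
Round 4 (the supplier proposes): rejection yields 0 for the retailer; the supplier offers 0 and keeps 120.
Round 3 (the retailer proposes): the supplier can get 120 next round, worth 0.87 × 120 = 104.4 now. The retailer offers 104.4 and keeps 120 − 104.4 = 15.6.
Round 2 (the supplier proposes): the retailer can get 15.6 next round, worth 0.46 × 15.6 = 7.176 now. The supplier offers 7.176 and keeps 120 − 7.176 = 112.824.
So by rejecting in round 1, the supplier gets 112.824 next round, worth 0.87 × 112.824 = 98.15688 now.
Offer 92 < 98.15688, so the supplier rejects.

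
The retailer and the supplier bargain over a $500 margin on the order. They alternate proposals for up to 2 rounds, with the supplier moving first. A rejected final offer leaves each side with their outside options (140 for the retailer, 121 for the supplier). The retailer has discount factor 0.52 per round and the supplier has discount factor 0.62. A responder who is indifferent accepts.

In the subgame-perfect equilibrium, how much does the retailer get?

197.08

Round 2 (the retailer proposes): the supplier gets 121 if talks fail, so the retailer offers 121 and keeps 379.
Round 1 (the supplier proposes): the retailer can get 379 next round, worth 0.52 × 379 = 197.08 now, so the supplier offers 197.08, keeping 302.92.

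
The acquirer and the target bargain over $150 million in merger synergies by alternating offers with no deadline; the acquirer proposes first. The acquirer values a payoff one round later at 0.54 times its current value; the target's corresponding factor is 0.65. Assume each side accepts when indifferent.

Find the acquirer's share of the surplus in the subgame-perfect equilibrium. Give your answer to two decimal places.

When the acquirer proposes, the target accepts any offer worth at least 0.65 times what the target would get by proposing next round; and vice versa.
This gives x = 150 − 0.65y and y = 150 − 0.54x, where x and y are each side's share when it proposes.
Hence (1 − 0.65·0.54)x = 150(1 − 0.65), i.e. 0.649·x = 52.5.
x ≈ 80.8937; the target's share is 150 − x ≈ 69.1063.

80.89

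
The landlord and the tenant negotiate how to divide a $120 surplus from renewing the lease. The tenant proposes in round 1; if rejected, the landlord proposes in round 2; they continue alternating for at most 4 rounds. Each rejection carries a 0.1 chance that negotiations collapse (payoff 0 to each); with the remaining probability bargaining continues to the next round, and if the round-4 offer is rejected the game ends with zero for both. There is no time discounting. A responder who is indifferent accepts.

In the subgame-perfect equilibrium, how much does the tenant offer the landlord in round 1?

98.28

Round 4 (the landlord proposes): the tenant will accept anything ≥ 0, so the landlord offers 0 and keeps 120.
Round 3 (the tenant proposes): rejecting gives the landlord an expected 0.9 × 120 = 108, so the tenant offers 108, keeping 12.
Round 2 (the landlord proposes): rejecting gives the tenant an expected 0.9 × 12 = 10.8; the landlord offers that and keeps 109.2.
Round 1 (the tenant proposes): rejecting gives the landlord an expected 0.9 × 109.2 = 98.28; the tenant offers that and keeps 21.72.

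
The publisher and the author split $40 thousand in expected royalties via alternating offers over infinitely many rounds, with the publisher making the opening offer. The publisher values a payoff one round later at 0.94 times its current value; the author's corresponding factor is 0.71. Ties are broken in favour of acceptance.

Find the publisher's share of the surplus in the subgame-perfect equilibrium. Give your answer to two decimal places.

34.88

In a stationary SPE each proposer offers the other exactly their discounted continuation value.
If the publisher keeps x when proposing and the author keeps y when proposing, then x = 40 − 0.71y and y = 40 − 0.94x.
Solving: x = 40(1 − 0.71) / (1 − 0.94·0.71) = 11.6 / 0.3326 ≈ 34.8767.
The author gets 40 − 34.8767 ≈ 5.1233.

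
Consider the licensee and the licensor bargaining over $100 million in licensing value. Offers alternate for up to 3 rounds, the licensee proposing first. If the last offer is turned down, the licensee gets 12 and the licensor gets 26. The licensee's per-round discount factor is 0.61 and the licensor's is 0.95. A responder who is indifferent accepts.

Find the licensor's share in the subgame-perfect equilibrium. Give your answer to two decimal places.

Work backward from the last round.
Round 3 (the licensee proposes): the licensor gets 26 if talks fail, so the licensee offers 26 and keeps 74.
Round 2 (the licensor proposes): the licensee can get 74 next round, worth 0.61 × 74 = 45.14 now. The licensor offers 45.14 and keeps 100 − 45.14 = 54.86.
Round 1 (the licensee proposes): the licensor can get 54.86 next round, worth 0.95 × 54.86 = 52.117 now, so the licensee offers 52.117, keeping 47.883.

52.12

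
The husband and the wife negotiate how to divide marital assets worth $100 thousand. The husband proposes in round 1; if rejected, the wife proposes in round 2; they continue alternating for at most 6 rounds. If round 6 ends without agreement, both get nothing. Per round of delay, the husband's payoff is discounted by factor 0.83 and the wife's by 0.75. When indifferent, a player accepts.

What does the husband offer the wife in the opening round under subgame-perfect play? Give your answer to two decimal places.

Round 6 (the wife proposes): the husband will accept anything ≥ 0, so the wife offers 0 and keeps 100.
Round 5 (the husband proposes): the wife can get 100 next round, worth 0.75 × 100 = 75 now, so the husband offers 75, keeping 25.
Round 4 (the wife proposes): the husband can get 25 next round, worth 0.83 × 25 = 20.75 now, so the wife offers 20.75, keeping 79.25.
Round 3 (the husband proposes): the wife can get 79.25 next round, worth 0.75 × 79.25 = 59.4375 now; the husband offers that and keeps 40.5625.
Round 2 (the wife proposes): the husband can get 40.5625 next round, worth 0.83 × 40.5625 = 33.666875 now, so the wife offers 33.666875, keeping 66.333125.
Round 1 (the husband proposes): the wife can get 66.333125 next round, worth 0.75 × 66.333125 = 49.74984375 now; the husband offers that and keeps 50.25015625.

49.75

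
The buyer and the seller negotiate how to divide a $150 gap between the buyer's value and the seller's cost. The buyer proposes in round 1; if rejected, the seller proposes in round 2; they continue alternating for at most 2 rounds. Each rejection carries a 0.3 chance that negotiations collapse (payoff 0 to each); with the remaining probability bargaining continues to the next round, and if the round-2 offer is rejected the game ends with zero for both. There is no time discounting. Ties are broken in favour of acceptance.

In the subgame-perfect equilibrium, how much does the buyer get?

45

Round 2 (the seller proposes): the buyer will accept anything ≥ 0, so the seller offers 0 and keeps 150.
Round 1 (the buyer proposes): rejecting gives the seller an expected 0.7 × 150 = 105, so the buyer offers 105, keeping 45.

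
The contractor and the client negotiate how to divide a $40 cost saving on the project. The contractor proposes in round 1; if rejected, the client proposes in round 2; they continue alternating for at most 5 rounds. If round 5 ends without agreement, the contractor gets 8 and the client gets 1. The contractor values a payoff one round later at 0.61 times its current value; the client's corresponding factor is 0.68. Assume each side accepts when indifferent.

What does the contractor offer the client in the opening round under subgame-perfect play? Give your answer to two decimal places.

15.18

By backward induction:
Round 5 (the contractor proposes): the client gets 1 if talks fail, so the contractor offers 1 and keeps 39.
Round 4 (the client proposes): the contractor can get 39 next round, worth 0.61 × 39 = 23.79 now. The client offers 23.79 and keeps 40 − 23.79 = 16.21.
Round 3 (the contractor proposes): the client can get 16.21 next round, worth 0.68 × 16.21 = 11.0228 now; the contractor offers that and keeps 28.9772.
Round 2 (the client proposes): the contractor can get 28.9772 next round, worth 0.61 × 28.9772 = 17.676092 now; the client offers that and keeps 22.323908.
Round 1 (the contractor proposes): the client can get 22.323908 next round, worth 0.68 × 22.323908 = 15.18025744 now; the contractor offers that and keeps 24.81974256.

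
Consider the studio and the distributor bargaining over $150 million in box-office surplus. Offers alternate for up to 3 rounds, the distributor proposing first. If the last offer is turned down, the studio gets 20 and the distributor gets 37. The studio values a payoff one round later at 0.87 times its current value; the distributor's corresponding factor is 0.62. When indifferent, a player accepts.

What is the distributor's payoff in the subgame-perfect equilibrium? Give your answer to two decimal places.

Round 3 (the distributor proposes): the studio gets 20 if talks fail, so the distributor offers 20 and keeps 130.
Round 2 (the studio proposes): the distributor can get 130 next round, worth 0.62 × 130 = 80.6 now; the studio offers that and keeps 69.4.
Round 1 (the distributor proposes): the studio can get 69.4 next round, worth 0.87 × 69.4 = 60.378 now; the distributor offers that and keeps 89.622.

89.62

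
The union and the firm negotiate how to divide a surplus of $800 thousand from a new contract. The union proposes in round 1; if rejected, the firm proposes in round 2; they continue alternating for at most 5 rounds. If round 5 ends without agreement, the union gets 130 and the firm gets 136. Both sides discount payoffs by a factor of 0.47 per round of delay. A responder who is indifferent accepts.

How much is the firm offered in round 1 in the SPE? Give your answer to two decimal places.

249.94

Round 5 (the union proposes): the firm gets 136 if talks fail, so the union offers 136 and keeps 664.
Round 4 (the firm proposes): the union can get 664 next round, worth 0.47 × 664 = 312.08 now. The firm offers 312.08 and keeps 800 − 312.08 = 487.92.
Round 3 (the union proposes): the firm can get 487.92 next round, worth 0.47 × 487.92 = 229.3224 now; the union offers that and keeps 570.6776.
Round 2 (the firm proposes): the union can get 570.6776 next round, worth 0.47 × 570.6776 = 268.218472 now; the firm offers that and keeps 531.781528.
Round 1 (the union proposes): the firm can get 531.781528 next round, worth 0.47 × 531.781528 = 249.93731816 now. The union offers 249.93731816 and keeps 800 − 249.93731816 = 550.06268184.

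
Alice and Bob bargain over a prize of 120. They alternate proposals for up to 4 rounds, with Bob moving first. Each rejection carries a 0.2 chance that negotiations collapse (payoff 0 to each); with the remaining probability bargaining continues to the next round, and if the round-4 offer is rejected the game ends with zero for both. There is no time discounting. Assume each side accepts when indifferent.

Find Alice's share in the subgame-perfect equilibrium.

80.64

Round 4 (Alice proposes): rejection yields 0 for Bob; Alice offers 0 and keeps 120.
Round 3 (Bob proposes): rejecting gives Alice an expected 0.8 × 120 = 96. Bob offers 96 and keeps 120 − 96 = 24.
Round 2 (Alice proposes): rejecting gives Bob an expected 0.8 × 24 = 19.2. Alice offers 19.2 and keeps 120 − 19.2 = 100.8.
Round 1 (Bob proposes): rejecting gives Alice an expected 0.8 × 100.8 = 80.64, so Bob offers 80.64, keeping 39.36.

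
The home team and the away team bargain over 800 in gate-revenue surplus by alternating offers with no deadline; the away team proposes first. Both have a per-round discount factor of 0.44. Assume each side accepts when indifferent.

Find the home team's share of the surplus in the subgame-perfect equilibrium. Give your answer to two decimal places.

244.44

When the away team proposes, the home team accepts any offer worth at least 0.44 times what the home team would get by proposing next round; and vice versa.
This gives x = 800 − 0.44y and y = 800 − 0.44x, where x and y are each side's share when it proposes.
Hence (1 − 0.44·0.44)x = 800(1 − 0.44), i.e. 0.8064·x = 448.
x ≈ 555.5556; the home team's share is 800 − x ≈ 244.4444.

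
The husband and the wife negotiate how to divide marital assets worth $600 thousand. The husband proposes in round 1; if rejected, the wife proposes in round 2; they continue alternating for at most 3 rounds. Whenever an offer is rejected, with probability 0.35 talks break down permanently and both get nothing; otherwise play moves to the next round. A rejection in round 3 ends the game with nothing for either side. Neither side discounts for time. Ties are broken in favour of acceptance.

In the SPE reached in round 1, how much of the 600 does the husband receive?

463.5

Round 3 (the husband proposes): the wife will accept anything ≥ 0, so the husband offers 0 and keeps 600.
Round 2 (the wife proposes): rejecting gives the husband an expected 0.65 × 600 = 390. The wife offers 390 and keeps 600 − 390 = 210.
Round 1 (the husband proposes): rejecting gives the wife an expected 0.65 × 210 = 136.5, so the husband offers 136.5, keeping 463.5.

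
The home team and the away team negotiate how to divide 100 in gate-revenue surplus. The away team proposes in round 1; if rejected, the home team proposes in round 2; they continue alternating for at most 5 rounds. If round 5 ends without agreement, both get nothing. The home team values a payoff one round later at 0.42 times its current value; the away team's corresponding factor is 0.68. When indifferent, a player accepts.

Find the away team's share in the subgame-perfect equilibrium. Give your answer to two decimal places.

Round 5 (the away team proposes): the home team will accept anything ≥ 0, so the away team offers 0 and keeps 100.
Round 4 (the home team proposes): the away team can get 100 next round, worth 0.68 × 100 = 68 now. The home team offers 68 and keeps 100 − 68 = 32.
Round 3 (the away team proposes): the home team can get 32 next round, worth 0.42 × 32 = 13.44 now, so the away team offers 13.44, keeping 86.56.
Round 2 (the home team proposes): the away team can get 86.56 next round, worth 0.68 × 86.56 = 58.8608 now, so the home team offers 58.8608, keeping 41.1392.
Round 1 (the away team proposes): the home team can get 41.1392 next round, worth 0.42 × 41.1392 = 17.278464 now; the away team offers that and keeps 82.721536.

82.72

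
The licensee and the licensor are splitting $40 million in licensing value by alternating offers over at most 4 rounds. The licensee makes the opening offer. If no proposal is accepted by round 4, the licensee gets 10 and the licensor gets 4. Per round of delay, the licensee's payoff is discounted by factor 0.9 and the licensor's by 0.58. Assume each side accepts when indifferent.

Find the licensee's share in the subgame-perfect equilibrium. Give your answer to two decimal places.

Round 4 (the licensor proposes): the licensee gets 10 if talks fail, so the licensor offers 10 and keeps 30.
Round 3 (the licensee proposes): the licensor can get 30 next round, worth 0.58 × 30 = 17.4 now, so the licensee offers 17.4, keeping 22.6.
Round 2 (the licensor proposes): the licensee can get 22.6 next round, worth 0.9 × 22.6 = 20.34 now, so the licensor offers 20.34, keeping 19.66.
Round 1 (the licensee proposes): the licensor can get 19.66 next round, worth 0.58 × 19.66 = 11.4028 now. The licensee offers 11.4028 and keeps 40 − 11.4028 = 28.5972.

28.60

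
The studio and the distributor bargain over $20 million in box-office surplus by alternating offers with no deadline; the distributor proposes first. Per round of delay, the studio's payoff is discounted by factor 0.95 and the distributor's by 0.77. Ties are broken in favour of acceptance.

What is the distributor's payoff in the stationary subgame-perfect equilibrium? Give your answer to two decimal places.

Let x be the distributor's share when the distributor proposes and y be the studio's share when the studio proposes.
The studio accepts iff offered ≥ 0.95·y, so x = 20 − 0.95y. Symmetrically y = 20 − 0.77x.
Substituting: x = 20 − 0.95(20 − 0.77x), giving x(1 − 0.77·0.95) = 20(1 − 0.95).
So x = 20 × 0.05 / 0.2685 ≈ 3.7244, and the studio receives 20 − x ≈ 16.2756.

3.72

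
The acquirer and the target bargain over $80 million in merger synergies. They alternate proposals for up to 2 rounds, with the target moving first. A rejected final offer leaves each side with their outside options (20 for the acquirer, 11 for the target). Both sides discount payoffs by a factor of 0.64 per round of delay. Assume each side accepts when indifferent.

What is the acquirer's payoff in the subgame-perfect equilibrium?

Round 2 (the acquirer proposes): the target gets 11 if talks fail, so the acquirer offers 11 and keeps 69.
Round 1 (the target proposes): the acquirer can get 69 next round, worth 0.64 × 69 = 44.16 now, so the target offers 44.16, keeping 35.84.

44.16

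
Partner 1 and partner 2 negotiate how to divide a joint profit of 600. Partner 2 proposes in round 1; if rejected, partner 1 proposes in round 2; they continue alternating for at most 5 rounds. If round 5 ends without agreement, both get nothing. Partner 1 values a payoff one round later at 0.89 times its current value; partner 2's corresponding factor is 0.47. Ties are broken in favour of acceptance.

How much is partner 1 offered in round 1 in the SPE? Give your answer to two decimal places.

Round 5 (partner 2 proposes): rejection yields 0 for partner 1; partner 2 offers 0 and keeps 600.
Round 4 (partner 1 proposes): partner 2 can get 600 next round, worth 0.47 × 600 = 282 now, so partner 1 offers 282, keeping 318.
Round 3 (partner 2 proposes): partner 1 can get 318 next round, worth 0.89 × 318 = 283.02 now, so partner 2 offers 283.02, keeping 316.98.
Round 2 (partner 1 proposes): partner 2 can get 316.98 next round, worth 0.47 × 316.98 = 148.9806 now, so partner 1 offers 148.9806, keeping 451.0194.
Round 1 (partner 2 proposes): partner 1 can get 451.0194 next round, worth 0.89 × 451.0194 = 401.407266 now. Partner 2 offers 401.407266 and keeps 600 − 401.407266 = 198.592734.

401.41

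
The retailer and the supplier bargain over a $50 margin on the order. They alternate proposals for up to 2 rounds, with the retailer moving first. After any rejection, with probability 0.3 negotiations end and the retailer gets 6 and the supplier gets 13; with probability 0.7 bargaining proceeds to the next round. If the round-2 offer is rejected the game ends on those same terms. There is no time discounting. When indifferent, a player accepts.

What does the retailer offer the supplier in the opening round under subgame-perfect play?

Round 2 (the supplier proposes): the retailer gets 6 if talks fail, so the supplier offers 6 and keeps 44.
Round 1 (the retailer proposes): rejecting gives the supplier an expected 0.7 × 44 + 0.3 × 13 = 34.7, so the retailer offers 34.7, keeping 15.3.

34.7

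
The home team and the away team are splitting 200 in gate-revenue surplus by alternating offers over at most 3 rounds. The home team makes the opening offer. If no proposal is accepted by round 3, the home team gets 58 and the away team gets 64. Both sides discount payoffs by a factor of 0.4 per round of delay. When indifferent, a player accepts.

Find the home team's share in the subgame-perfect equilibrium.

141.76

Round 3 (the home team proposes): the away team gets 64 if talks fail, so the home team offers 64 and keeps 136.
Round 2 (the away team proposes): the home team can get 136 next round, worth 0.4 × 136 = 54.4 now. The away team offers 54.4 and keeps 200 − 54.4 = 145.6.
Round 1 (the home team proposes): the away team can get 145.6 next round, worth 0.4 × 145.6 = 58.24 now; the home team offers that and keeps 141.76.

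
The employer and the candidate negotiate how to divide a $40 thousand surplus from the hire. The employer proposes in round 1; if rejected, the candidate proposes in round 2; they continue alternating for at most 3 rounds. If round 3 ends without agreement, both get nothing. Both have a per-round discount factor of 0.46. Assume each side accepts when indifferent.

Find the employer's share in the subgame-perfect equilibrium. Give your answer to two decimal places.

30.06

Round 3 (the employer proposes): the candidate will accept anything ≥ 0, so the employer offers 0 and keeps 40.
Round 2 (the candidate proposes): the employer can get 40 next round, worth 0.46 × 40 = 18.4 now, so the candidate offers 18.4, keeping 21.6.
Round 1 (the employer proposes): the candidate can get 21.6 next round, worth 0.46 × 21.6 = 9.936 now; the employer offers that and keeps 30.064.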